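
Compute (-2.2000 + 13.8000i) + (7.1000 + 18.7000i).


Real: -2.2 + 7.1 = 4.9
Imag: 13.8 + 18.7 = 32.5

4.9000 + 32.5000i


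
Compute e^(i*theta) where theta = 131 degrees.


cos(131°) = -0.6561
sin(131°) = 0.7547

e^(i*131°) = -0.6561 + 0.7547i


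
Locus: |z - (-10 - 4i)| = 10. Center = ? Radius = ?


|z - z0| = r is a circle with center z0 and radius r.
Center = (-10, -4), radius = 10

Circle with center (-10, -4) and radius 10


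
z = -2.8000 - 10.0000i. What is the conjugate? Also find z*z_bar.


z_bar = -2.8000 + 10.0000i
z*z_bar = (-2.8)^2 + (-10)^2 = 7.84 + 100 = 107.84

z_bar = -2.8000 + 10.0000i, z*z_bar = 107.84


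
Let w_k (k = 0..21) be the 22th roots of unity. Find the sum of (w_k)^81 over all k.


The roots are w_k = w^k with w = e^(2*pi*i/22), and (w^k)^81 = (w^81)^k.
So S = 1 + u + u^2 + ... + u^(21) with u = w^81.
81 = 3*22 + 15, so 81 is not a multiple of 22: u = (w^22)^3 * w^15 = w^15 ≠ 1 (w is a primitive 22th root), while u^22 = (w^22)^81 = 1.
Geometric series: S = (1 - u^22)/(1 - u) = (1 - 1)/(1 - u) = 0

S = 0


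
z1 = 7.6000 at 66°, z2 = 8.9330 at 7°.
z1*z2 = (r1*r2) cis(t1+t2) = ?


r = 7.6000 * 8.9330 = 67.8908
theta = 66° + 7° = 73° = 73° (mod 360)

67.8908 cis(73°)


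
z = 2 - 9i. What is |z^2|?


|z| = sqrt(4+81) = sqrt(85) = 9.2195
|z^2| = |z|^2 = (sqrt(85))^2 = 85

|z^2| = 85


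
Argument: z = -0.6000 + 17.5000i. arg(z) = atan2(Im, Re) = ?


Re = -0.6, Im = 17.5
arg = atan2(17.5, -0.6) = 91.9637 degrees

arg(z) = 91.9637 degrees


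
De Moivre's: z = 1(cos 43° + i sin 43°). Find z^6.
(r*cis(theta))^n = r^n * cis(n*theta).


r^6 = 1^6 = 1
n*theta = 6*43° = 258° = 258° (mod 360)
a = 1*cos(258°) = -0.2079
b = 1*sin(258°) = -0.9781

1 cis(258°) = -0.2079 - 0.9781i


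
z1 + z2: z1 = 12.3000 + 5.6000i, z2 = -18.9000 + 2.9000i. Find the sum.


Real: 12.3 - 18.9 = -6.6
Imag: 5.6 + 2.9 = 8.5

-6.6000 + 8.5000i


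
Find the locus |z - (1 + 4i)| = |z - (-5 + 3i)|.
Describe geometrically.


Equal distances means the locus is the perpendicular bisector of z1 and z2.
Midpoint = ((1+(-5))/2, (4+3)/2) = (-2.0000, 3.5000)

Perpendicular bisector through (-2.0000, 3.5000)


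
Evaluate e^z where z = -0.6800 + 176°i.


e^-0.6800 = 0.5066
cos(176°) = -0.9976
sin(176°) = 0.06976
Real = 0.5066*(-0.9976) = -0.5054
Imag = 0.5066*0.06976 = 0.0353

-0.5054 + 0.0353i


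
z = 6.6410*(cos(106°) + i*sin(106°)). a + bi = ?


a = 6.6410*cos(106°) = 6.6410*(-0.27564) = -1.8305
b = 6.6410*sin(106°) = 6.6410*0.96126 = 6.3837

-1.8305 + 6.3837i


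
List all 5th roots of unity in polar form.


The 5th roots of unity are cis(360k/5°) for k=0..4
Angle step = 360/5 = 72°
Primitive root: cis(72°)
Primitive root = 0.3090 + 0.9511i

5 roots at angles: 0°, 72°, 144°, 216°, 288°


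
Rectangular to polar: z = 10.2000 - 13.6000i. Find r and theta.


r = sqrt(104.04+184.96) = sqrt(289) = 17.0000
theta = atan2(-13.6, 10.2) = -53.1301 degrees

r = 17.0000, theta = -53.1301 degrees


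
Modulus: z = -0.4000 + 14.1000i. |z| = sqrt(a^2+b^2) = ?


|z| = sqrt((-0.4)^2 + 14.1^2) = sqrt(0.16 + 198.81) = sqrt(198.97) = 14.1057

|z| = 14.1057


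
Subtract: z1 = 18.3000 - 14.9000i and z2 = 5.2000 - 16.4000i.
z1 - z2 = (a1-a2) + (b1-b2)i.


Real: 18.3 - 5.2 = 13.1
Imag: -14.9 + 16.4 = 1.5

13.1000 + 1.5000i


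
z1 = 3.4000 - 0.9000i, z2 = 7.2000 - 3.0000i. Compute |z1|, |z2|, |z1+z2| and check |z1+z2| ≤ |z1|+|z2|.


|z1| = sqrt(3.4^2 + (-0.9)^2) = sqrt(12.37) = 3.5171
|z2| = sqrt(7.2^2 + (-3)^2) = sqrt(60.84) = 7.8000
z1+z2 = 10.6000 - 3.9000i
|z1+z2| = sqrt(127.57) = 11.2947
|z1|+|z2| = 3.5171 + 7.8000 = 11.3171

|z1+z2| = 11.2947 ≤ |z1|+|z2| = 11.3171 (verified)


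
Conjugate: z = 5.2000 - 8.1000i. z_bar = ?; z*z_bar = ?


z_bar = 5.2000 + 8.1000i
z*z_bar = 5.2^2 + (-8.1)^2 = 27.04 + 65.61 = 92.65

z_bar = 5.2000 + 8.1000i, z*z_bar = 92.65


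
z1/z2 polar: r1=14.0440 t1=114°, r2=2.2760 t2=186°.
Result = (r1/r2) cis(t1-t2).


r = 14.0440 / 2.2760 = 6.1705
theta = 114° - 186° = -72° = 288° (mod 360)

6.1705 cis(288°)


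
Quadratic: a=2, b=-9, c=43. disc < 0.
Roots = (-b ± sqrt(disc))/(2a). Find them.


disc = (-9)^2 - 4*2*43 = 81 - 344 = -263
sqrt(|disc|) = sqrt(263) = 16.2173
Real part = 9/(2*2) = 2.2500
Imag part = 16.2173/(2*2) = 4.0543

2.2500 ± 4.0543i


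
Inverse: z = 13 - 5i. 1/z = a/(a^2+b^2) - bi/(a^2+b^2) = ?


|z|^2 = 169+25 = 194
1/z = (13 + 5i)/194

1/z = 0.0670 + 0.0258i


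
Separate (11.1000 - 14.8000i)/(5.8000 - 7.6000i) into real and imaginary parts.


Multiply by conjugate: (11.1000 - 14.8000i)(5.8000 + 7.6000i) / (5.8^2 + (-7.6)^2)
Numerator real = 11.1*5.8 - (14.8)*(-7.6) = 176.86
Numerator imag = -14.8*5.8 - 11.1*(-7.6) = -1.48
Denominator = 91.4
Re(z) = 176.86/91.4 = 1.9350
Im(z) = -1.48/91.4 = -0.0162

Re(z) = 1.9350, Im(z) = -0.0162


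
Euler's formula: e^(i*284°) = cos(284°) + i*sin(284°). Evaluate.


cos(284°) = 0.2419
sin(284°) = -0.9703

e^(i*284°) = 0.2419 - 0.9703i


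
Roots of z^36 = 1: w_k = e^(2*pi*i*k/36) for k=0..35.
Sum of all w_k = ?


The sum of all 36th roots of unity is 0.
Geometric series: (1 - w^36)/(1 - w) = (1-1)/(1-w) = 0 since w^36 = 1, w ≠ 1.
Alternatively: coefficient of z^35 in z^36 - 1 is 0.

0


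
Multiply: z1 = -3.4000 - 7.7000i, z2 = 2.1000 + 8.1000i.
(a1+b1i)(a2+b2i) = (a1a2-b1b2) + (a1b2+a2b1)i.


Real = -3.4*2.1 - (-7.7)*8.1 = -7.14 - (-62.37) = 55.23
Imag = -3.4*8.1 + 2.1*(-7.7) = -27.54 - (16.17) = -43.71

55.2300 - 43.7100i


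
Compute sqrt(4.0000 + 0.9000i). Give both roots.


|z| = sqrt(16+0.81) = 4.1000
sqrt((|z|+a)/2) = sqrt((4.1000+4)/2) = sqrt(4.0500) = 2.0125
sqrt((|z|-a)/2) = sqrt((4.1000-4)/2) = sqrt(0.0500) = 0.2236

±(2.0125 + 0.2236i) i.e. 2.0125 + 0.2236i and -2.0125 - 0.2236i


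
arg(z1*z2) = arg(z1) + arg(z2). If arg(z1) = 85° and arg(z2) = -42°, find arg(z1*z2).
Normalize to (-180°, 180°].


arg(z1*z2) = 85° - 42° = 43°
Normalized to (-180°, 180°]: 43°

43°


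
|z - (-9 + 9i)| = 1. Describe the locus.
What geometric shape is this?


|z - z0| = r is a circle with center z0 and radius r.
Center = (-9, 9), radius = 1

Circle with center (-9, 9) and radius 1


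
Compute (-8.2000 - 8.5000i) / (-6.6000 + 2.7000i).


Conjugate of z2 = -6.6000 - 2.7000i
Numerator: (-8.2000 - 8.5000i)(-6.6000 - 2.7000i) = 31.1700 + 78.2400i
Denominator: (-6.6)^2 + 2.7^2 = 50.85
Result = (31.1700 + 78.2400i)/50.85

0.6130 + 1.5386i


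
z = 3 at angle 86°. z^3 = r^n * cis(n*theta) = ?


r^3 = 3^3 = 27
n*theta = 3*86° = 258° = 258° (mod 360)
a = 27*cos(258°) = -5.6136
b = 27*sin(258°) = -26.4100

27 cis(258°) = -5.6136 - 26.4100i


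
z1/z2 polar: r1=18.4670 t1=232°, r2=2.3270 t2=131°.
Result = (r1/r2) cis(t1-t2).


r = 18.4670 / 2.3270 = 7.9360
theta = 232° - 131° = 101° = 101° (mod 360)

7.9360 cis(101°)


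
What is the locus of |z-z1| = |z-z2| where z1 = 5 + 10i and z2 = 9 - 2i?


Equal distances means the locus is the perpendicular bisector of z1 and z2.
Midpoint = ((5+9)/2, (10+(-2))/2) = (7.0000, 4.0000)

Perpendicular bisector through (7.0000, 4.0000)


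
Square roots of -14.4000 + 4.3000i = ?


|z| = sqrt(207.36+18.49) = 15.0283
sqrt((|z|+a)/2) = sqrt((15.0283+(-14.4))/2) = sqrt(0.3142) = 0.5605
sqrt((|z|-a)/2) = sqrt((15.0283-(-14.4))/2) = sqrt(14.7142) = 3.8359

±(0.5605 + 3.8359i) i.e. 0.5605 + 3.8359i and -0.5605 - 3.8359i


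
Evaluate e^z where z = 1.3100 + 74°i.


e^1.3100 = 3.7062
cos(74°) = 0.27564
sin(74°) = 0.96126
Real = 3.7062*0.27564 = 1.0216
Imag = 3.7062*0.96126 = 3.5626

1.0216 + 3.5626i


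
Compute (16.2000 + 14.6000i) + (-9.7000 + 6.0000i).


Real: 16.2 - 9.7 = 6.5
Imag: 14.6 + 6 = 20.6

6.5000 + 20.6000i


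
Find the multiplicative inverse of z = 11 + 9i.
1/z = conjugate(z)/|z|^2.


|z|^2 = 121+81 = 202
1/z = (11 - 9i)/202

1/z = 0.0545 - 0.0446i


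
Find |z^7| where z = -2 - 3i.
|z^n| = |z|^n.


|z| = sqrt(4+9) = sqrt(13) = 3.6056
|z^7| = |z|^7 = (sqrt(13))^7 = 13^3 * sqrt(13) = 2197*sqrt(13)

|z^7| = 2197*sqrt(13) ≈ 7921.3962


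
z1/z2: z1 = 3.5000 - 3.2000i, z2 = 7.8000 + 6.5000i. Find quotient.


Conjugate of z2 = 7.8000 - 6.5000i
Numerator: (3.5000 - 3.2000i)(7.8000 - 6.5000i) = 6.5000 - 47.7100i
Denominator: 7.8^2 + 6.5^2 = 103.09
Result = (6.5000 - 47.7100i)/103.09

0.0631 - 0.4628i


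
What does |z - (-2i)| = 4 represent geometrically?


|z - z0| = r is a circle with center z0 and radius r.
Center = (0, -2), radius = 4

Circle with center (0, -2) and radius 4


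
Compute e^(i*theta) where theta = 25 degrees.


cos(25°) = 0.9063
sin(25°) = 0.4226

e^(i*25°) = 0.9063 + 0.4226i


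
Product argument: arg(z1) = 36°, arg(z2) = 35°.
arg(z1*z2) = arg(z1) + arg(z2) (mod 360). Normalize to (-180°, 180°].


arg(z1*z2) = 36° + 35° = 71°
Normalized to (-180°, 180°]: 71°

71°


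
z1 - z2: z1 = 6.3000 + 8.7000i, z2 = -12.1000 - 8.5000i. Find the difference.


Real: 6.3 + 12.1 = 18.4
Imag: 8.7 + 8.5 = 17.2

18.4000 + 17.2000i


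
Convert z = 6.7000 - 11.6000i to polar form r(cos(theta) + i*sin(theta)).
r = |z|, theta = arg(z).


r = sqrt(44.89+134.56) = sqrt(179.45) = 13.3959
theta = atan2(-11.6, 6.7) = -59.9899 degrees

r = 13.3959, theta = -59.9899 degrees


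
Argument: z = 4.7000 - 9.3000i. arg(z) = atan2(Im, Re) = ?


Re = 4.7, Im = -9.3
arg = atan2(-9.3, 4.7) = -63.1890 degrees

arg(z) = -63.1890 degrees


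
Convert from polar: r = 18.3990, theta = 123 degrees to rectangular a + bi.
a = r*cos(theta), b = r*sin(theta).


a = 18.3990*cos(123°) = 18.3990*(-0.54464) = -10.0208
b = 18.3990*sin(123°) = 18.3990*0.83867 = 15.4307

-10.0208 + 15.4307i


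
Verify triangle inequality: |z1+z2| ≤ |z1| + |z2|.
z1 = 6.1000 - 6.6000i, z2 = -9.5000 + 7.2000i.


|z1| = sqrt(6.1^2 + (-6.6)^2) = sqrt(80.77) = 8.9872
|z2| = sqrt((-9.5)^2 + 7.2^2) = sqrt(142.09) = 11.9202
z1+z2 = -3.4000 + 0.6000i
|z1+z2| = sqrt(11.92) = 3.4525
|z1|+|z2| = 8.9872 + 11.9202 = 20.9074

|z1+z2| = 3.4525 ≤ |z1|+|z2| = 20.9074 (verified)


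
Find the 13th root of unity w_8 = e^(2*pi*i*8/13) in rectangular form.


Angle = 360*8/13 = 221.5385°
a = cos(221.5385°) = -0.7485
b = sin(221.5385°) = -0.6631

-0.7485 - 0.6631i


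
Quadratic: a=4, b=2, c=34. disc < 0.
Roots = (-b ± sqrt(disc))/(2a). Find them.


disc = 2^2 - 4*4*34 = 4 - 544 = -540
sqrt(|disc|) = sqrt(540) = 23.2379
Real part = -2/(2*4) = -0.2500
Imag part = 23.2379/(2*4) = 2.9047

-0.2500 ± 2.9047i


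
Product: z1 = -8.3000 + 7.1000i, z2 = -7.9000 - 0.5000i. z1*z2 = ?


Real = -8.3*(-7.9) - 7.1*(-0.5) = 65.57 - (-3.55) = 69.12
Imag = -8.3*(-0.5) - (7.9)*7.1 = 4.15 - (56.09) = -51.94

69.1200 - 51.9400i


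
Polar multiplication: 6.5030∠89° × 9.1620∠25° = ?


r = 6.5030 * 9.1620 = 59.5805
theta = 89° + 25° = 114° = 114° (mod 360)

59.5805 cis(114°)


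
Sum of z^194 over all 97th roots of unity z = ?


The roots are w_k = w^k with w = e^(2*pi*i/97), and (w^k)^194 = (w^194)^k.
So S = 1 + u + u^2 + ... + u^(96) with u = w^194.
194 = 2*97 + 0, so 194 is a multiple of 97 and u = (w^97)^2 = 1.
Every one of the 97 terms equals 1: S = 97

S = 97


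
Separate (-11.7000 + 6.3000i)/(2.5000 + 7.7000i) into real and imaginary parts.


Multiply by conjugate: (-11.7000 + 6.3000i)(2.5000 - 7.7000i) / (2.5^2 + 7.7^2)
Numerator real = -11.7*2.5 + 6.3*7.7 = 19.26
Numerator imag = 6.3*2.5 - (-11.7)*7.7 = 105.84
Denominator = 65.54
Re(z) = 19.26/65.54 = 0.2939
Im(z) = 105.84/65.54 = 1.6149

Re(z) = 0.2939, Im(z) = 1.6149


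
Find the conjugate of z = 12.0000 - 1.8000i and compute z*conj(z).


z_bar = 12.0000 + 1.8000i
z*z_bar = 12^2 + (-1.8)^2 = 144 + 3.24 = 147.24

z_bar = 12.0000 + 1.8000i, z*z_bar = 147.24


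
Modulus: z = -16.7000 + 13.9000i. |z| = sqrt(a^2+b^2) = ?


|z| = sqrt((-16.7)^2 + 13.9^2) = sqrt(278.89 + 193.21) = sqrt(472.1) = 21.7279

|z| = 21.7279


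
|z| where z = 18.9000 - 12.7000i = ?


|z| = sqrt(18.9^2 + (-12.7)^2) = sqrt(357.21 + 161.29) = sqrt(518.5) = 22.7706

|z| = 22.7706


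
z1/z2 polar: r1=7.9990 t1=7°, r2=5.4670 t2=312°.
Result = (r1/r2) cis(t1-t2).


r = 7.9990 / 5.4670 = 1.4631
theta = 7° - 312° = -305° = 55° (mod 360)

1.4631 cis(55°)


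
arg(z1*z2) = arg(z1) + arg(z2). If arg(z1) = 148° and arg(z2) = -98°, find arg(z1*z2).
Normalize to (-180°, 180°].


arg(z1*z2) = 148° - 98° = 50°
Normalized to (-180°, 180°]: 50°

50°


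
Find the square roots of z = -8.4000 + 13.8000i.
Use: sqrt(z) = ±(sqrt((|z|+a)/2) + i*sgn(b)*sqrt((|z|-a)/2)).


|z| = sqrt(70.56+190.44) = 16.1555
sqrt((|z|+a)/2) = sqrt((16.1555+(-8.4))/2) = sqrt(3.8777) = 1.9692
sqrt((|z|-a)/2) = sqrt((16.1555-(-8.4))/2) = sqrt(12.2777) = 3.5040

±(1.9692 + 3.5040i) i.e. 1.9692 + 3.5040i and -1.9692 - 3.5040i


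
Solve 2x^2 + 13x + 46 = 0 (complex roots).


disc = 13^2 - 4*2*46 = 169 - 368 = -199
sqrt(|disc|) = sqrt(199) = 14.1067
Real part = -13/(2*2) = -3.2500
Imag part = 14.1067/(2*2) = 3.5267

-3.2500 ± 3.5267i


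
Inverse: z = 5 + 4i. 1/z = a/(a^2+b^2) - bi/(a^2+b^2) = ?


|z|^2 = 25+16 = 41
1/z = (5 - 4i)/41

1/z = 0.1220 - 0.0976i


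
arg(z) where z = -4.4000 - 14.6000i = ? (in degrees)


Re = -4.4, Im = -14.6
arg = atan2(-14.6, -4.4) = -106.7712 degrees

arg(z) = -106.7712 degrees


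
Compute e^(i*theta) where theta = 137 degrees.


cos(137°) = -0.7314
sin(137°) = 0.6820

e^(i*137°) = -0.7314 + 0.6820i


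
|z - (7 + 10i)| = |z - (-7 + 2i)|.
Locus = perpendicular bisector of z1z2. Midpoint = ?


Equal distances means the locus is the perpendicular bisector of z1 and z2.
Midpoint = ((7+(-7))/2, (10+2)/2) = (0, 6.0000)

Perpendicular bisector through (0, 6.0000)


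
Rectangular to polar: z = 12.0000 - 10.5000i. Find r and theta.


r = sqrt(144+110.25) = sqrt(254.25) = 15.9452
theta = atan2(-10.5, 12) = -41.1859 degrees

r = 15.9452, theta = -41.1859 degrees


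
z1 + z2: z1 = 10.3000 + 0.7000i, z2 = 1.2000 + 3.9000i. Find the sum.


Real: 10.3 + 1.2 = 11.5
Imag: 0.7 + 3.9 = 4.6

11.5000 + 4.6000i


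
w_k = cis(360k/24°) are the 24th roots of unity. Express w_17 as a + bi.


Angle = 360*17/24 = 255°
a = cos(255°) = -0.2588
b = sin(255°) = -0.9659

-0.2588 - 0.9659i


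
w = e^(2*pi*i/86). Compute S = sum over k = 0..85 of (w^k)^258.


The roots are w_k = w^k with w = e^(2*pi*i/86), and (w^k)^258 = (w^258)^k.
So S = 1 + u + u^2 + ... + u^(85) with u = w^258.
258 = 3*86 + 0, so 258 is a multiple of 86 and u = (w^86)^3 = 1.
Every one of the 86 terms equals 1: S = 86

S = 86


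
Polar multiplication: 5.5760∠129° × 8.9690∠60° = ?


r = 5.5760 * 8.9690 = 50.0111
theta = 129° + 60° = 189° = 189° (mod 360)

50.0111 cis(189°)


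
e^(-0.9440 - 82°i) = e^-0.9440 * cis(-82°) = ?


e^-0.9440 = 0.38907
cos(-82°) = 0.13917
sin(-82°) = -0.9903
Real = 0.38907*0.13917 = 0.0541
Imag = 0.38907*(-0.9903) = -0.3853

0.0541 - 0.3853i


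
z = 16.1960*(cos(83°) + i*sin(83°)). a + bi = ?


a = 16.1960*cos(83°) = 16.1960*0.12187 = 1.9738
b = 16.1960*sin(83°) = 16.1960*0.99255 = 16.0753

1.9738 + 16.0753i


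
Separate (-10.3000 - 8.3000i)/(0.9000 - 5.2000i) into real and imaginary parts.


Multiply by conjugate: (-10.3000 - 8.3000i)(0.9000 + 5.2000i) / (0.9^2 + (-5.2)^2)
Numerator real = -10.3*0.9 - (8.3)*(-5.2) = 33.89
Numerator imag = -8.3*0.9 - (-10.3)*(-5.2) = -61.03
Denominator = 27.85
Re(z) = 33.89/27.85 = 1.2169
Im(z) = -61.03/27.85 = -2.1914

Re(z) = 1.2169, Im(z) = -2.1914


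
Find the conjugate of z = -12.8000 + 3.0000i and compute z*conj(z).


z_bar = -12.8000 - 3.0000i
z*z_bar = (-12.8)^2 + 3^2 = 163.84 + 9 = 172.84

z_bar = -12.8000 - 3.0000i, z*z_bar = 172.84


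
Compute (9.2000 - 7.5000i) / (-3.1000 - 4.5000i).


Conjugate of z2 = -3.1000 + 4.5000i
Numerator: (9.2000 - 7.5000i)(-3.1000 + 4.5000i) = 5.2300 + 64.6500i
Denominator: (-3.1)^2 + (-4.5)^2 = 29.86
Result = (5.2300 + 64.6500i)/29.86

0.1752 + 2.1651i


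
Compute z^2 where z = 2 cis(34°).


r^2 = 2^2 = 4
n*theta = 2*34° = 68° = 68° (mod 360)
a = 4*cos(68°) = 1.4984
b = 4*sin(68°) = 3.7087

4 cis(68°) = 1.4984 + 3.7087i


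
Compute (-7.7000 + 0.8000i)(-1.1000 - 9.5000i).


Real = -7.7*(-1.1) - 0.8*(-9.5) = 8.47 - (-7.6) = 16.07
Imag = -7.7*(-9.5) - (1.1)*0.8 = 73.15 - (0.88) = 72.27

16.0700 + 72.2700i


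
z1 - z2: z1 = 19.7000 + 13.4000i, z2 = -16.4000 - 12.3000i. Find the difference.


Real: 19.7 + 16.4 = 36.1
Imag: 13.4 + 12.3 = 25.7

36.1000 + 25.7000i


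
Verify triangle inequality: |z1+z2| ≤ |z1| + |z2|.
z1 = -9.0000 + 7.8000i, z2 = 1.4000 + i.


|z1| = sqrt((-9)^2 + 7.8^2) = sqrt(141.84) = 11.9097
|z2| = sqrt(1.4^2 + 1^2) = sqrt(2.96) = 1.7205
z1+z2 = -7.6000 + 8.8000i
|z1+z2| = sqrt(135.2) = 11.6276
|z1|+|z2| = 11.9097 + 1.7205 = 13.6302

|z1+z2| = 11.6276 ≤ |z1|+|z2| = 13.6302 (verified)


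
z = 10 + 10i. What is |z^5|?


|z| = sqrt(100+100) = sqrt(200) = 14.1421
|z^5| = |z|^5 = (sqrt(200))^5 = 200^2 * sqrt(200) = 40000*sqrt(200)

|z^5| = 40000*sqrt(200) ≈ 565685.4249


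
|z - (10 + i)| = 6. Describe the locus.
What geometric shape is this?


|z - z0| = r is a circle with center z0 and radius r.
Center = (10, 1), radius = 6

Circle with center (10, 1) and radius 6


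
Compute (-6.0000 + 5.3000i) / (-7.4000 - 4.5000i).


Conjugate of z2 = -7.4000 + 4.5000i
Numerator: (-6.0000 + 5.3000i)(-7.4000 + 4.5000i) = 20.5500 - 66.2200i
Denominator: (-7.4)^2 + (-4.5)^2 = 75.01
Result = (20.5500 - 66.2200i)/75.01

0.2740 - 0.8828i


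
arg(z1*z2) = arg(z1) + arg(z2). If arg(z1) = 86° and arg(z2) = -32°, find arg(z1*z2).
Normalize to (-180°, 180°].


arg(z1*z2) = 86° - 32° = 54°
Normalized to (-180°, 180°]: 54°

54°


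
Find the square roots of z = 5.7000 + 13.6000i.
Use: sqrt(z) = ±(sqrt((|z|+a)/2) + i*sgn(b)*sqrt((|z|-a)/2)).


|z| = sqrt(32.49+184.96) = 14.7462
sqrt((|z|+a)/2) = sqrt((14.7462+5.7)/2) = sqrt(10.2231) = 3.1974
sqrt((|z|-a)/2) = sqrt((14.7462-5.7)/2) = sqrt(4.5231) = 2.1268

±(3.1974 + 2.1268i) i.e. 3.1974 + 2.1268i and -3.1974 - 2.1268i


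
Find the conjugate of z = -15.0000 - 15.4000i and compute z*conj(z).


z_bar = -15.0000 + 15.4000i
z*z_bar = (-15)^2 + (-15.4)^2 = 225 + 237.16 = 462.16

z_bar = -15.0000 + 15.4000i, z*z_bar = 462.16


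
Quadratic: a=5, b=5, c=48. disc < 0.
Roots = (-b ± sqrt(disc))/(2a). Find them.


disc = 5^2 - 4*5*48 = 25 - 960 = -935
sqrt(|disc|) = sqrt(935) = 30.5778
Real part = -5/(2*5) = -0.5000
Imag part = 30.5778/(2*5) = 3.0578

-0.5000 ± 3.0578i


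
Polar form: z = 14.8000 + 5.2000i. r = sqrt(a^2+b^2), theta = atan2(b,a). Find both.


r = sqrt(219.04+27.04) = sqrt(246.08) = 15.6869
theta = atan2(5.2, 14.8) = 19.3590 degrees

r = 15.6869, theta = 19.3590 degrees


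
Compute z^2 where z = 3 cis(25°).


r^2 = 3^2 = 9
n*theta = 2*25° = 50° = 50° (mod 360)
a = 9*cos(50°) = 5.7851
b = 9*sin(50°) = 6.8944

9 cis(50°) = 5.7851 + 6.8944i


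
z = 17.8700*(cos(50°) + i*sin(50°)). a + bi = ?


a = 17.8700*cos(50°) = 17.8700*0.642788 = 11.4866
b = 17.8700*sin(50°) = 17.8700*0.766044 = 13.6892

11.4866 + 13.6892i


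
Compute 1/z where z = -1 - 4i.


|z|^2 = 1+16 = 17
1/z = (-1 + 4i)/17

1/z = -0.0588 + 0.2353i


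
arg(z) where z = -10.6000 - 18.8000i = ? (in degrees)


Re = -10.6, Im = -18.8
arg = atan2(-18.8, -10.6) = -119.4156 degrees

arg(z) = -119.4156 degrees


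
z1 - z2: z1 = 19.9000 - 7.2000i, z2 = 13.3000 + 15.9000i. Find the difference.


Real: 19.9 - 13.3 = 6.6
Imag: -7.2 - 15.9 = -23.1

6.6000 - 23.1000i


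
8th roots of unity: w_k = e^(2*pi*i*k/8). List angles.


The 8th roots of unity are cis(360k/8°) for k=0..7
Angle step = 360/8 = 45°
Primitive root: cis(45°)
Primitive root = 0.7071 + 0.7071i

8 roots at angles: 0°, 45°, 90°, 135°, 180°, 225°, 270°, 315°


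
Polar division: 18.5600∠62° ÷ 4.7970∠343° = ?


r = 18.5600 / 4.7970 = 3.8691
theta = 62° - 343° = -281° = 79° (mod 360)

3.8691 cis(79°)


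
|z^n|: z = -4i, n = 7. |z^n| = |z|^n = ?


|z| = sqrt(0+16) = sqrt(16) = 4
|z^7| = |z|^7 = 4^7 = 16384

|z^7| = 16384


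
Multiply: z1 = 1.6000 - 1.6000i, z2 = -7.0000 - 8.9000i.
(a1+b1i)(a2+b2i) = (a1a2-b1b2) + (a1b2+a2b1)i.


Real = 1.6*(-7) - (-1.6)*(-8.9) = -11.2 - 14.24 = -25.44
Imag = 1.6*(-8.9) - (7)*(-1.6) = -14.24 + 11.2 = -3.04

-25.4400 - 3.0400i


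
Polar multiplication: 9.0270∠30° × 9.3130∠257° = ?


r = 9.0270 * 9.3130 = 84.0685
theta = 30° + 257° = 287° = 287° (mod 360)

84.0685 cis(287°)


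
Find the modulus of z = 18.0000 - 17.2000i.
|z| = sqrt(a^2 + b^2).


|z| = sqrt(18^2 + (-17.2)^2) = sqrt(324 + 295.84) = sqrt(619.84) = 24.8966

|z| = 24.8966


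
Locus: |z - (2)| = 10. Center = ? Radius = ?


|z - z0| = r is a circle with center z0 and radius r.
Center = (2, 0), radius = 10

Circle with center (2, 0) and radius 10


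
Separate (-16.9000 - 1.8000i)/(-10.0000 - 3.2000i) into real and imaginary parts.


Multiply by conjugate: (-16.9000 - 1.8000i)(-10.0000 + 3.2000i) / ((-10)^2 + (-3.2)^2)
Numerator real = -16.9*(-10) - (1.8)*(-3.2) = 174.76
Numerator imag = -1.8*(-10) - (-16.9)*(-3.2) = -36.08
Denominator = 110.24
Re(z) = 174.76/110.24 = 1.5853
Im(z) = -36.08/110.24 = -0.3273

Re(z) = 1.5853, Im(z) = -0.3273


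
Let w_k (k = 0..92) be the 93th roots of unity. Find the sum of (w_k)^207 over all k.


The roots are w_k = w^k with w = e^(2*pi*i/93), and (w^k)^207 = (w^207)^k.
So S = 1 + u + u^2 + ... + u^(92) with u = w^207.
207 = 2*93 + 21, so 207 is not a multiple of 93: u = (w^93)^2 * w^21 = w^21 ≠ 1 (w is a primitive 93th root), while u^93 = (w^93)^207 = 1.
Geometric series: S = (1 - u^93)/(1 - u) = (1 - 1)/(1 - u) = 0

S = 0


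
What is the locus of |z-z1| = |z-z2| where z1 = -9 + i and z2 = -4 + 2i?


Equal distances means the locus is the perpendicular bisector of z1 and z2.
Midpoint = ((-9+(-4))/2, (1+2)/2) = (-6.5000, 1.5000)

Perpendicular bisector through (-6.5000, 1.5000)


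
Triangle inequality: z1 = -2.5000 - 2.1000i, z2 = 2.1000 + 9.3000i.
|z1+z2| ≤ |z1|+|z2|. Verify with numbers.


|z1| = sqrt((-2.5)^2 + (-2.1)^2) = sqrt(10.66) = 3.2650
|z2| = sqrt(2.1^2 + 9.3^2) = sqrt(90.9) = 9.5341
z1+z2 = -0.4000 + 7.2000i
|z1+z2| = sqrt(52) = 7.2111
|z1|+|z2| = 3.2650 + 9.5341 = 12.7991

|z1+z2| = 7.2111 ≤ |z1|+|z2| = 12.7991 (verified)


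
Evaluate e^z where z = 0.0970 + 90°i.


e^0.0970 = 1.1019
cos(90°) = 0
sin(90°) = 1
Real = 1.1019*0 = 0
Imag = 1.1019*1 = 1.1019

0 + 1.1019i


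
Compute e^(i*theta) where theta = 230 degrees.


cos(230°) = -0.6428
sin(230°) = -0.7660

e^(i*230°) = -0.6428 - 0.7660i


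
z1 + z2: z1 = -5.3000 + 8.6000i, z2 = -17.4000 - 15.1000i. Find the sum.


Real: -5.3 - 17.4 = -22.7
Imag: 8.6 - 15.1 = -6.5

-22.7000 - 6.5000i


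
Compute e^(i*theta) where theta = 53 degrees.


cos(53°) = 0.6018
sin(53°) = 0.7986

e^(i*53°) = 0.6018 + 0.7986i


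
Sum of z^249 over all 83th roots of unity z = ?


The roots are w_k = w^k with w = e^(2*pi*i/83), and (w^k)^249 = (w^249)^k.
So S = 1 + u + u^2 + ... + u^(82) with u = w^249.
249 = 3*83 + 0, so 249 is a multiple of 83 and u = (w^83)^3 = 1.
Every one of the 83 terms equals 1: S = 83

S = 83


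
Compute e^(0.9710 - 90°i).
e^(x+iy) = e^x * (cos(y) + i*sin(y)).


e^0.9710 = 2.6406
cos(-90°) = 0
sin(-90°) = -1
Real = 2.6406*0 = 0
Imag = 2.6406*(-1) = -2.6406

0 - 2.6406i


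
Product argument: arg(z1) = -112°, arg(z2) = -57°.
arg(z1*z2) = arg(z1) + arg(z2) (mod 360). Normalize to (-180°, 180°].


arg(z1*z2) = -112° - 57° = -169°
Normalized to (-180°, 180°]: -169°

-169°


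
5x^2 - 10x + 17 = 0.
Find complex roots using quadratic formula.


disc = (-10)^2 - 4*5*17 = 100 - 340 = -240
sqrt(|disc|) = sqrt(240) = 15.4919
Real part = 10/(2*5) = 1.0000
Imag part = 15.4919/(2*5) = 1.5492

1.0000 ± 1.5492i


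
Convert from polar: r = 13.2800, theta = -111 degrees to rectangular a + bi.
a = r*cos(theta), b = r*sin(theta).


a = 13.2800*cos(-111°) = 13.2800*(-0.358368) = -4.7591
b = 13.2800*sin(-111°) = 13.2800*(-0.93358) = -12.3979

-4.7591 - 12.3979i


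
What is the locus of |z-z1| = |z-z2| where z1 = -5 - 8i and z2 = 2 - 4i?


Equal distances means the locus is the perpendicular bisector of z1 and z2.
Midpoint = ((-5+2)/2, (-8+(-4))/2) = (-1.5000, -6.0000)

Perpendicular bisector through (-1.5000, -6.0000)


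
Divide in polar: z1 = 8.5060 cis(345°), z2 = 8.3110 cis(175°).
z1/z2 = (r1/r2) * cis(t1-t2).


r = 8.5060 / 8.3110 = 1.0235
theta = 345° - 175° = 170° = 170° (mod 360)

1.0235 cis(170°)


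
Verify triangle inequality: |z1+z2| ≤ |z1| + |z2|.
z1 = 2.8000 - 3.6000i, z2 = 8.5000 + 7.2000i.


|z1| = sqrt(2.8^2 + (-3.6)^2) = sqrt(20.8) = 4.5607
|z2| = sqrt(8.5^2 + 7.2^2) = sqrt(124.09) = 11.1396
z1+z2 = 11.3000 + 3.6000i
|z1+z2| = sqrt(140.65) = 11.8596
|z1|+|z2| = 4.5607 + 11.1396 = 15.7003

|z1+z2| = 11.8596 ≤ |z1|+|z2| = 15.7003 (verified)


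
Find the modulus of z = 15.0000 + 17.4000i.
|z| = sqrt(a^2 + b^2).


|z| = sqrt(15^2 + 17.4^2) = sqrt(225 + 302.76) = sqrt(527.76) = 22.9730

|z| = 22.9730


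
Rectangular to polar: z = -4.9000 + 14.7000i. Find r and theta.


r = sqrt(24.01+216.09) = sqrt(240.1) = 15.4952
theta = atan2(14.7, -4.9) = 108.4349 degrees

r = 15.4952, theta = 108.4349 degrees


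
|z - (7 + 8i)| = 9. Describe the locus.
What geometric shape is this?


|z - z0| = r is a circle with center z0 and radius r.
Center = (7, 8), radius = 9

Circle with center (7, 8) and radius 9


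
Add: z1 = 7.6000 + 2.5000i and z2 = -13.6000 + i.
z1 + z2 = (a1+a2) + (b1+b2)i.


Real: 7.6 - 13.6 = -6
Imag: 2.5 + 1 = 3.5

-6.0000 + 3.5000i


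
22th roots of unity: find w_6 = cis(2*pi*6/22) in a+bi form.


Angle = 360*6/22 = 98.1818°
a = cos(98.1818°) = -0.1423
b = sin(98.1818°) = 0.9898

-0.1423 + 0.9898i


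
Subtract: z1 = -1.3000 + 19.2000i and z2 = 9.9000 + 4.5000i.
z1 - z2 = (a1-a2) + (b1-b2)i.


Real: -1.3 - 9.9 = -11.2
Imag: 19.2 - 4.5 = 14.7

-11.2000 + 14.7000i


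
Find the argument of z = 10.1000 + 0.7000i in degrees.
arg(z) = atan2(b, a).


Re = 10.1, Im = 0.7
arg = atan2(0.7, 10.1) = 3.9647 degrees

arg(z) = 3.9647 degrees


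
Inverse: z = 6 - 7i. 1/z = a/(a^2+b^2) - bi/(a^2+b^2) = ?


|z|^2 = 36+49 = 85
1/z = (6 + 7i)/85

1/z = 0.0706 + 0.0824i


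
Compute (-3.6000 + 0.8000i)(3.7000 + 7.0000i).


Real = -3.6*3.7 - 0.8*7 = -13.32 - 5.6 = -18.92
Imag = -3.6*7 + 3.7*0.8 = -25.2 + 2.96 = -22.24

-18.9200 - 22.2400i


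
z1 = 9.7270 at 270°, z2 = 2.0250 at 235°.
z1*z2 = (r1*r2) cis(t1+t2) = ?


r = 9.7270 * 2.0250 = 19.6972
theta = 270° + 235° = 505° = 145° (mod 360)

19.6972 cis(145°)


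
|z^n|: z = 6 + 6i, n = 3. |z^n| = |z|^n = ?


|z| = sqrt(36+36) = sqrt(72) = 8.4853
|z^3| = |z|^3 = (sqrt(72))^3 = 72*sqrt(72)

|z^3| = 72*sqrt(72) ≈ 610.9403


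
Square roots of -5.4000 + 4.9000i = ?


|z| = sqrt(29.16+24.01) = 7.2918
sqrt((|z|+a)/2) = sqrt((7.2918+(-5.4))/2) = sqrt(0.9459) = 0.9726
sqrt((|z|-a)/2) = sqrt((7.2918-(-5.4))/2) = sqrt(6.3459) = 2.5191

±(0.9726 + 2.5191i) i.e. 0.9726 + 2.5191i and -0.9726 - 2.5191i


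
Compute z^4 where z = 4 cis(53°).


r^4 = 4^4 = 256
n*theta = 4*53° = 212° = 212° (mod 360)
a = 256*cos(212°) = -217.1003
b = 256*sin(212°) = -135.6593

256 cis(212°) = -217.1003 - 135.6593i


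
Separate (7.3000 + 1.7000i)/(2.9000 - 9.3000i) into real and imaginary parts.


Multiply by conjugate: (7.3000 + 1.7000i)(2.9000 + 9.3000i) / (2.9^2 + (-9.3)^2)
Numerator real = 7.3*2.9 + 1.7*(-9.3) = 5.36
Numerator imag = 1.7*2.9 - 7.3*(-9.3) = 72.82
Denominator = 94.9
Re(z) = 5.36/94.9 = 0.0565
Im(z) = 72.82/94.9 = 0.7673

Re(z) = 0.0565, Im(z) = 0.7673


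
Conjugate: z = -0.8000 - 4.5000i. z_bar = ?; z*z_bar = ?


z_bar = -0.8000 + 4.5000i
z*z_bar = (-0.8)^2 + (-4.5)^2 = 0.64 + 20.25 = 20.89

z_bar = -0.8000 + 4.5000i, z*z_bar = 20.89


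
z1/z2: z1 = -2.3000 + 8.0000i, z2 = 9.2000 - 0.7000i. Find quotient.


Conjugate of z2 = 9.2000 + 0.7000i
Numerator: (-2.3000 + 8.0000i)(9.2000 + 0.7000i) = -26.7600 + 71.9900i
Denominator: 9.2^2 + (-0.7)^2 = 85.13
Result = (-26.7600 + 71.9900i)/85.13

-0.3143 + 0.8456i


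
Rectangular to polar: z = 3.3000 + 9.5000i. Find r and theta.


r = sqrt(10.89+90.25) = sqrt(101.14) = 10.0568
theta = atan2(9.5, 3.3) = 70.8444 degrees

r = 10.0568, theta = 70.8444 degrees


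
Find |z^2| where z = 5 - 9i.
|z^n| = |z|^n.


|z| = sqrt(25+81) = sqrt(106) = 10.2956
|z^2| = |z|^2 = (sqrt(106))^2 = 106

|z^2| = 106


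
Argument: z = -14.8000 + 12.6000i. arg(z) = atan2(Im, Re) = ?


Re = -14.8, Im = 12.6
arg = atan2(12.6, -14.8) = 139.5905 degrees

arg(z) = 139.5905 degrees


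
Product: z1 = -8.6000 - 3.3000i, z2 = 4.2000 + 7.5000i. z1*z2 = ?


Real = -8.6*4.2 - (-3.3)*7.5 = -36.12 - (-24.75) = -11.37
Imag = -8.6*7.5 + 4.2*(-3.3) = -64.5 - (13.86) = -78.36

-11.3700 - 78.3600i


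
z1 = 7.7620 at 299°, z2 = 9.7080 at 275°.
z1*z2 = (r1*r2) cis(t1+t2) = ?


r = 7.7620 * 9.7080 = 75.3535
theta = 299° + 275° = 574° = 214° (mod 360)

75.3535 cis(214°)


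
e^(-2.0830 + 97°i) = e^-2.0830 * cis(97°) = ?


e^-2.0830 = 0.12456
cos(97°) = -0.1219
sin(97°) = 0.9925
Real = 0.12456*(-0.1219) = -0.0152
Imag = 0.12456*0.9925 = 0.1236

-0.0152 + 0.1236i


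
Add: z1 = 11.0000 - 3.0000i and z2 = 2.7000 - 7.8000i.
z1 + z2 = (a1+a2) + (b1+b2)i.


Real: 11 + 2.7 = 13.7
Imag: -3 - 7.8 = -10.8

13.7000 - 10.8000i


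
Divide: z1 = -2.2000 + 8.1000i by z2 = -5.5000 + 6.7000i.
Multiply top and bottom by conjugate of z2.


Conjugate of z2 = -5.5000 - 6.7000i
Numerator: (-2.2000 + 8.1000i)(-5.5000 - 6.7000i) = 66.3700 - 29.8100i
Denominator: (-5.5)^2 + 6.7^2 = 75.14
Result = (66.3700 - 29.8100i)/75.14

0.8833 - 0.3967i


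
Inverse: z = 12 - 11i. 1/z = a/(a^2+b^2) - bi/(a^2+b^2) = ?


|z|^2 = 144+121 = 265
1/z = (12 + 11i)/265

1/z = 0.0453 + 0.0415i


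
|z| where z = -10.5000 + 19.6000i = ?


|z| = sqrt((-10.5)^2 + 19.6^2) = sqrt(110.25 + 384.16) = sqrt(494.41) = 22.2353

|z| = 22.2353


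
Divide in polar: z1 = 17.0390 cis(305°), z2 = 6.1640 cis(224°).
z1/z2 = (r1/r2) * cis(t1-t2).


r = 17.0390 / 6.1640 = 2.7643
theta = 305° - 224° = 81° = 81° (mod 360)

2.7643 cis(81°)


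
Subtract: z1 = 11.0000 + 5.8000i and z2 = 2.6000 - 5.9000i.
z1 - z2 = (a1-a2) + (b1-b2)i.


Real: 11 - 2.6 = 8.4
Imag: 5.8 + 5.9 = 11.7

8.4000 + 11.7000i


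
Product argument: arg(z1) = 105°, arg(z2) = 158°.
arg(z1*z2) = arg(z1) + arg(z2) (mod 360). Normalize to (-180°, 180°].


arg(z1*z2) = 105° + 158° = 263°
Normalized to (-180°, 180°]: -97°

-97°


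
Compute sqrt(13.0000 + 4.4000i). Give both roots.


|z| = sqrt(169+19.36) = 13.7244
sqrt((|z|+a)/2) = sqrt((13.7244+13)/2) = sqrt(13.3622) = 3.6554
sqrt((|z|-a)/2) = sqrt((13.7244-13)/2) = sqrt(0.3622) = 0.6018

±(3.6554 + 0.6018i) i.e. 3.6554 + 0.6018i and -3.6554 - 0.6018i


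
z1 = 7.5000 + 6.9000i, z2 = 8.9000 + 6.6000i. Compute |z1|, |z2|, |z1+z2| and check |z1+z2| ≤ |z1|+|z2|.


|z1| = sqrt(7.5^2 + 6.9^2) = sqrt(103.86) = 10.1912
|z2| = sqrt(8.9^2 + 6.6^2) = sqrt(122.77) = 11.0802
z1+z2 = 16.4000 + 13.5000i
|z1+z2| = sqrt(451.21) = 21.2417
|z1|+|z2| = 10.1912 + 11.0802 = 21.2714

|z1+z2| = 21.2417 ≤ |z1|+|z2| = 21.2714 (verified)


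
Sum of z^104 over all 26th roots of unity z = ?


The roots are w_k = w^k with w = e^(2*pi*i/26), and (w^k)^104 = (w^104)^k.
So S = 1 + u + u^2 + ... + u^(25) with u = w^104.
104 = 4*26 + 0, so 104 is a multiple of 26 and u = (w^26)^4 = 1.
Every one of the 26 terms equals 1: S = 26

S = 26


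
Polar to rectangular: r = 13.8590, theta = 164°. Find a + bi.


a = 13.8590*cos(164°) = 13.8590*(-0.96126) = -13.3221
b = 13.8590*sin(164°) = 13.8590*0.27564 = 3.8201

-13.3221 + 3.8201i


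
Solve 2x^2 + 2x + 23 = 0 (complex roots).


disc = 2^2 - 4*2*23 = 4 - 184 = -180
sqrt(|disc|) = sqrt(180) = 13.4164
Real part = -2/(2*2) = -0.5000
Imag part = 13.4164/(2*2) = 3.3541

-0.5000 ± 3.3541i


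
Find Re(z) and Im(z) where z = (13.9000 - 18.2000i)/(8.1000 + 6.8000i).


Multiply by conjugate: (13.9000 - 18.2000i)(8.1000 - 6.8000i) / (8.1^2 + 6.8^2)
Numerator real = 13.9*8.1 - (18.2)*6.8 = -11.17
Numerator imag = -18.2*8.1 - 13.9*6.8 = -241.94
Denominator = 111.85
Re(z) = -11.17/111.85 = -0.0999
Im(z) = -241.94/111.85 = -2.1631

Re(z) = -0.0999, Im(z) = -2.1631


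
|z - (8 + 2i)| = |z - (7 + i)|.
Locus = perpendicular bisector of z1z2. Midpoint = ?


Equal distances means the locus is the perpendicular bisector of z1 and z2.
Midpoint = ((8+7)/2, (2+1)/2) = (7.5000, 1.5000)

Perpendicular bisector through (7.5000, 1.5000)


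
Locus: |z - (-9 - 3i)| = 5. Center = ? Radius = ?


|z - z0| = r is a circle with center z0 and radius r.
Center = (-9, -3), radius = 5

Circle with center (-9, -3) and radius 5


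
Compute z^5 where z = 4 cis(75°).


r^5 = 4^5 = 1024
n*theta = 5*75° = 375° = 15° (mod 360)
a = 1024*cos(15°) = 989.1080
b = 1024*sin(15°) = 265.0307

1024 cis(15°) = 989.1080 + 265.0307i


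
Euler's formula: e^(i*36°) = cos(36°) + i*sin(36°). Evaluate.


cos(36°) = 0.8090
sin(36°) = 0.5878

e^(i*36°) = 0.8090 + 0.5878i


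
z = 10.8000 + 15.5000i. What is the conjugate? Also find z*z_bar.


z_bar = 10.8000 - 15.5000i
z*z_bar = 10.8^2 + 15.5^2 = 116.64 + 240.25 = 356.89

z_bar = 10.8000 - 15.5000i, z*z_bar = 356.89


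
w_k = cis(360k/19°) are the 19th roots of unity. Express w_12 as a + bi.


Angle = 360*12/19 = 227.3684°
a = cos(227.3684°) = -0.6773
b = sin(227.3684°) = -0.7357

-0.6773 - 0.7357i


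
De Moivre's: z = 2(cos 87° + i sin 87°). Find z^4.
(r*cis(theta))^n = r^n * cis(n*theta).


r^4 = 2^4 = 16
n*theta = 4*87° = 348° = 348° (mod 360)
a = 16*cos(348°) = 15.6504
b = 16*sin(348°) = -3.3266

16 cis(348°) = 15.6504 - 3.3266i


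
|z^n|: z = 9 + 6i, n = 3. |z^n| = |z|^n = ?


|z| = sqrt(81+36) = sqrt(117) = 10.8167
|z^3| = |z|^3 = (sqrt(117))^3 = 117*sqrt(117)

|z^3| = 117*sqrt(117) ≈ 1265.5485


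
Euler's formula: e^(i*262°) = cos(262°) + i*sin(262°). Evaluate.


cos(262°) = -0.1392
sin(262°) = -0.9903

e^(i*262°) = -0.1392 - 0.9903i


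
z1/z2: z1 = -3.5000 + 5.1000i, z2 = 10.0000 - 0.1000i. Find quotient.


Conjugate of z2 = 10.0000 + 0.1000i
Numerator: (-3.5000 + 5.1000i)(10.0000 + 0.1000i) = -35.5100 + 50.6500i
Denominator: 10^2 + (-0.1)^2 = 100.01
Result = (-35.5100 + 50.6500i)/100.01

-0.3551 + 0.5064i


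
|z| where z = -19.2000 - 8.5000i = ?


|z| = sqrt((-19.2)^2 + (-8.5)^2) = sqrt(368.64 + 72.25) = sqrt(440.89) = 20.9974

|z| = 20.9974


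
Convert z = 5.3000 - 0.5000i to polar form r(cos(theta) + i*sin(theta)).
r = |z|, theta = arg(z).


r = sqrt(28.09+0.25) = sqrt(28.34) = 5.3235
theta = atan2(-0.5, 5.3) = -5.3893 degrees

r = 5.3235, theta = -5.3893 degrees


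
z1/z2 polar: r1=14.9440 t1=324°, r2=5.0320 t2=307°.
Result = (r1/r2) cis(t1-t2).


r = 14.9440 / 5.0320 = 2.9698
theta = 324° - 307° = 17° = 17° (mod 360)

2.9698 cis(17°)


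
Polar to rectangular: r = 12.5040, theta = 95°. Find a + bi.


a = 12.5040*cos(95°) = 12.5040*(-0.08716) = -1.0898
b = 12.5040*sin(95°) = 12.5040*0.99619 = 12.4564

-1.0898 + 12.4564i


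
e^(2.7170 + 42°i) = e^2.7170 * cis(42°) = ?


e^2.7170 = 15.1348
cos(42°) = 0.743145
sin(42°) = 0.669131
Real = 15.1348*0.743145 = 11.2474
Imag = 15.1348*0.669131 = 10.1272

11.2474 + 10.1272i


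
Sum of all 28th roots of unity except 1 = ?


With w = e^(2*pi*i/28), all 28 of the 28th roots of unity w^0 = 1, w, ..., w^(27) sum to 0: 1 + w + ... + w^(27) = (1 - w^28)/(1 - w) = 0 since w^28 = 1, w ≠ 1.
Removing the root 1: w + w^2 + ... + w^(27) = 0 - 1 = -1

Sum = -1


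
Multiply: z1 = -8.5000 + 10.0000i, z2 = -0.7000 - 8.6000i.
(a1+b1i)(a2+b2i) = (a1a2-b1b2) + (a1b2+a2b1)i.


Real = -8.5*(-0.7) - 10*(-8.6) = 5.95 - (-86) = 91.95
Imag = -8.5*(-8.6) - (0.7)*10 = 73.1 - (7) = 66.1

91.9500 + 66.1000i


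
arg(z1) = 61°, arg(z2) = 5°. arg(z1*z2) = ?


arg(z1*z2) = 61° + 5° = 66°
Normalized to (-180°, 180°]: 66°

66°


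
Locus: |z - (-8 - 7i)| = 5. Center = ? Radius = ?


|z - z0| = r is a circle with center z0 and radius r.
Center = (-8, -7), radius = 5

Circle with center (-8, -7) and radius 5


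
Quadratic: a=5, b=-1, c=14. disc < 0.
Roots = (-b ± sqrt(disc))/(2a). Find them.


disc = (-1)^2 - 4*5*14 = 1 - 280 = -279
sqrt(|disc|) = sqrt(279) = 16.7033
Real part = 1/(2*5) = 0.1000
Imag part = 16.7033/(2*5) = 1.6703

0.1000 ± 1.6703i


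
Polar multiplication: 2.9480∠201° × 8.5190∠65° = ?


r = 2.9480 * 8.5190 = 25.1140
theta = 201° + 65° = 266° = 266° (mod 360)

25.1140 cis(266°)


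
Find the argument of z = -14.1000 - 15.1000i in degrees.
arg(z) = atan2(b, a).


Re = -14.1, Im = -15.1
arg = atan2(-15.1, -14.1) = -133.0386 degrees

arg(z) = -133.0386 degrees


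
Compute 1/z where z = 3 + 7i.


|z|^2 = 9+49 = 58
1/z = (3 - 7i)/58

1/z = 0.0517 - 0.1207i


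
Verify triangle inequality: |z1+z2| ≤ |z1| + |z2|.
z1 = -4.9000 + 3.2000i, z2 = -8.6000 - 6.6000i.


|z1| = sqrt((-4.9)^2 + 3.2^2) = sqrt(34.25) = 5.8523
|z2| = sqrt((-8.6)^2 + (-6.6)^2) = sqrt(117.52) = 10.8407
z1+z2 = -13.5000 - 3.4000i
|z1+z2| = sqrt(193.81) = 13.9216
|z1|+|z2| = 5.8523 + 10.8407 = 16.6930

|z1+z2| = 13.9216 ≤ |z1|+|z2| = 16.6930 (verified)


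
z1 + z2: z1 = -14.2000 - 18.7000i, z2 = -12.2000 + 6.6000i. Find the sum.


Real: -14.2 - 12.2 = -26.4
Imag: -18.7 + 6.6 = -12.1

-26.4000 - 12.1000i


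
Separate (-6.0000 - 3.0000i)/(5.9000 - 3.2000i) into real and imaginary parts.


Multiply by conjugate: (-6.0000 - 3.0000i)(5.9000 + 3.2000i) / (5.9^2 + (-3.2)^2)
Numerator real = -6*5.9 - (3)*(-3.2) = -25.8
Numerator imag = -3*5.9 - (-6)*(-3.2) = -36.9
Denominator = 45.05
Re(z) = -25.8/45.05 = -0.5727
Im(z) = -36.9/45.05 = -0.8191

Re(z) = -0.5727, Im(z) = -0.8191


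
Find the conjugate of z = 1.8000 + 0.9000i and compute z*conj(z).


z_bar = 1.8000 - 0.9000i
z*z_bar = 1.8^2 + 0.9^2 = 3.24 + 0.81 = 4.05

z_bar = 1.8000 - 0.9000i, z*z_bar = 4.05


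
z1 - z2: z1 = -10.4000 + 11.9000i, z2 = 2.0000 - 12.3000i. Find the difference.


Real: -10.4 - 2 = -12.4
Imag: 11.9 + 12.3 = 24.2

-12.4000 + 24.2000i


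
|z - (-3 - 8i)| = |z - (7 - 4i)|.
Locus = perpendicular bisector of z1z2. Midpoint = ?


Equal distances means the locus is the perpendicular bisector of z1 and z2.
Midpoint = ((-3+7)/2, (-8+(-4))/2) = (2.0000, -6.0000)

Perpendicular bisector through (2.0000, -6.0000)


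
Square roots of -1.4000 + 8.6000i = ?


|z| = sqrt(1.96+73.96) = 8.7132
sqrt((|z|+a)/2) = sqrt((8.7132+(-1.4))/2) = sqrt(3.6566) = 1.9122
sqrt((|z|-a)/2) = sqrt((8.7132-(-1.4))/2) = sqrt(5.0566) = 2.2487

±(1.9122 + 2.2487i) i.e. 1.9122 + 2.2487i and -1.9122 - 2.2487i


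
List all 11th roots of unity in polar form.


The 11th roots of unity are cis(360k/11°) for k=0..10
Angle step = 360/11 = 32.7273°
Primitive root: cis(32.7273°)
Primitive root = 0.8413 + 0.5406i

11 roots at angles: 0°, 32.7273°, 65.4545°, 98.1818°, 130.9091°, 163.6364°, 196.3636°, 229.0909°, 261.8182°, 294.5455°, 327.2727°


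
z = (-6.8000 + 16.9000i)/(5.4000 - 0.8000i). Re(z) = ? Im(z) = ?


Multiply by conjugate: (-6.8000 + 16.9000i)(5.4000 + 0.8000i) / (5.4^2 + (-0.8)^2)
Numerator real = -6.8*5.4 + 16.9*(-0.8) = -50.24
Numerator imag = 16.9*5.4 - (-6.8)*(-0.8) = 85.82
Denominator = 29.8
Re(z) = -50.24/29.8 = -1.6859
Im(z) = 85.82/29.8 = 2.8799

Re(z) = -1.6859, Im(z) = 2.8799
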